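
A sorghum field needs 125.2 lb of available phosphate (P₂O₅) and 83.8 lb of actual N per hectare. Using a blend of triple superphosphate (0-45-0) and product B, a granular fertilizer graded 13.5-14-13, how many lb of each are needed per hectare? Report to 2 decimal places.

With a, b = lb per hectare of triple superphosphate and product B:
P₂O₅: 0.45·a + 0.14·b = 125.2
N: 0·a + 0.135·b = 83.8
Solving simultaneously: a = 85.1029, b = 620.741.

85.10 lb triple superphosphate, 620.74 lb product B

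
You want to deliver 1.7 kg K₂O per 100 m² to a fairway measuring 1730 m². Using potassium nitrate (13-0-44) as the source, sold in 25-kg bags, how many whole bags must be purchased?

Product per 100 m² = 1.7 / 44% = 3.86364 kg.
Total product = 3.86364 × 1730 / 100 = 66.8409 kg.
Bags = ⌈66.8409 / 25⌉ = 3.

3 bags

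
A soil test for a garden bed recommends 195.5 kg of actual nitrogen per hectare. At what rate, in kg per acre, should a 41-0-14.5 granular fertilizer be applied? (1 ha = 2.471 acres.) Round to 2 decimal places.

Product per hectare = 195.5 / 41% = 476.829 kg.
Convert to per acre: 476.829 × 0.404694 = 192.9702 kg.

192.97 kg of product per acre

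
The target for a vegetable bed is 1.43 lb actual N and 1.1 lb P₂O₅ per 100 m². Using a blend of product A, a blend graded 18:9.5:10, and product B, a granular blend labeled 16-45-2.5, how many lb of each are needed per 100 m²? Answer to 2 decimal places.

Let a = lb of product A, b = lb of product B (per 100 m²).
N: 0.18·a + 0.16·b = 1.43
P₂O₅: 0.095·a + 0.45·b = 1.1
Solving simultaneously: a = 7.10486, b = 0.944529.

7.10 lb product A, 0.94 lb product B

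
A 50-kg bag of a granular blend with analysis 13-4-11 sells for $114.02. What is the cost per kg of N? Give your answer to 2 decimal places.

N in bag = 50 × 13% = 6.5 kg.
Cost per kg N = $114.02 / 6.5 = $17.5415.

$17.54 per kg N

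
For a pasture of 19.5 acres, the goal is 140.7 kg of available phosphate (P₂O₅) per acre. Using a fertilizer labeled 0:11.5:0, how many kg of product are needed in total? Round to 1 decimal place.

23857.8 kg

Product per acre = 140.7 / 11.5% = 1223.48 kg.
Total product = 1223.48 × 19.5 = 23857.83 kg.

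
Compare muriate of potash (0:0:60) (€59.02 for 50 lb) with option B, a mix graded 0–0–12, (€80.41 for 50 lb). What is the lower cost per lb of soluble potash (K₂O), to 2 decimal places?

muriate of potash: K₂O per bag = 50 × 60% = 30 lb; cost = 59.02 / 30 = €1.9673/lb K₂O.
option B: K₂O per bag = 50 × 12% = 6 lb; cost = 80.41 / 6 = €13.4017/lb K₂O.
muriate of potash is cheaper.

€1.97 per lb K₂O (muriate of potash)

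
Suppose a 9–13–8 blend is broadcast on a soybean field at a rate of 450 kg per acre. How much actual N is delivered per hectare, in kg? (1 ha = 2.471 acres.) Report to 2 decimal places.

nitrogen per acre = 450 × 9% = 40.5 kg.
Convert to per hectare: 40.5 × 2.471 = 100.076 kg.

100.08 kg N per hectare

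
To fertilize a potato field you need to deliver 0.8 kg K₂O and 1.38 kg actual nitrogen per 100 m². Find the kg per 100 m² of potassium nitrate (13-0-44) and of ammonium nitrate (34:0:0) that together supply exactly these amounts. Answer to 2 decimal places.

With a, b = kg per 100 m² of potassium nitrate and ammonium nitrate:
K₂O: 0.44·a + 0·b = 0.8
N: 0.13·a + 0.34·b = 1.38
Eliminate b: (row1) − 0/0.34·(row2) → 0.44·a = 0.8, so a = 1.81818.
Then b = (1.38 − 0.13·1.81818) / 0.34 = 3.36364.

1.82 kg potassium nitrate, 3.36 kg ammonium nitrate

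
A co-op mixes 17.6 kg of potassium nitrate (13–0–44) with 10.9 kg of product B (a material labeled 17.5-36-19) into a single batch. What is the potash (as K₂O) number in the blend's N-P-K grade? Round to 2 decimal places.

Total mass = 17.6 + 10.9 = 28.5 kg.
K₂O mass = 44%×17.6 + 19%×10.9 = 9.815 kg.
% K₂O = 9.815 / 28.5 = 34.4386%.

34.44% K₂O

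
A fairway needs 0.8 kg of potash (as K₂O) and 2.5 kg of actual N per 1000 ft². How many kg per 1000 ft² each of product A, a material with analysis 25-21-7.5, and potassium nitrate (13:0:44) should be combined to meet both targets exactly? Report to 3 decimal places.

9.935 kg product A, 0.125 kg potassium nitrate

With a, b = kg per 1000 ft² of product A and potassium nitrate:
K₂O: 0.075·a + 0.44·b = 0.8
N: 0.25·a + 0.13·b = 2.5
Eliminate b: (row1) − 0.44/0.13·(row2) → -0.771154·a = -7.66154, so a = 9.93516.
Then b = (2.5 − 0.25·9.93516) / 0.13 = 0.124688.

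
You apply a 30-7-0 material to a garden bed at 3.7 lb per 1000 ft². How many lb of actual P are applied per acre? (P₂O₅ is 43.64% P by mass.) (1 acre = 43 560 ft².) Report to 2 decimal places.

4.92 lb P per acre

P₂O₅ per 1000 ft² = 3.7 × 7% = 0.259 lb.
Elemental P = 0.259 × 0.4364 = 0.113028 lb per 1000 ft².
Convert to per acre: 0.113028 × 43.56 = 4.92348 lb.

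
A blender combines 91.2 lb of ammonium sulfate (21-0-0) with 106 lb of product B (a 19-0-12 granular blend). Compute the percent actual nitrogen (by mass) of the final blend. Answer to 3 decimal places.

19.925% N

Total mass = 91.2 + 106 = 197.2 lb.
N mass = 21%×91.2 + 19%×106 = 39.292 lb.
% N = 39.292 / 197.2 = 19.9249%.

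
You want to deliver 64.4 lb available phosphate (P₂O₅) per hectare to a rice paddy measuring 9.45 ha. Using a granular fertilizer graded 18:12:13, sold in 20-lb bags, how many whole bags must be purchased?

254 bags

Product per hectare = 64.4 / 12% = 536.667 lb.
Total product = 536.667 × 9.45 = 5071.5 lb.
Bags = ⌈5071.5 / 20⌉ = 254.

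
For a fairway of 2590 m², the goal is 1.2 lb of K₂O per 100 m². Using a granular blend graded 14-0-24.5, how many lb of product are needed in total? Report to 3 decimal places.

Product per 100 m² = 1.2 / 24.5% = 4.89796 lb.
Total product = 4.89796 × 2590 / 100 = 126.8571 lb.

126.857 lb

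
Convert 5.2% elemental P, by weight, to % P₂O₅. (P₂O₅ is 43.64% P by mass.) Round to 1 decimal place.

11.9% P₂O₅

%P₂O₅ = 5.2 / 0.4364 = 11.9157%.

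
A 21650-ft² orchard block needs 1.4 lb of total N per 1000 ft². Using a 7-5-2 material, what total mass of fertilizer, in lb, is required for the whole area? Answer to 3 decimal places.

Product per 1000 ft² = 1.4 / 7% = 20 lb.
Total product = 20 × 21650 / 1000 = 433 lb.

433.000 lb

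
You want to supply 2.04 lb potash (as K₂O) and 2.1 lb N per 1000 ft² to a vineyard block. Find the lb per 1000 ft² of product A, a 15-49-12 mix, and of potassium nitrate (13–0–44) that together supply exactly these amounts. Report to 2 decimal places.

Per-1000 ft² balance (a = product A, b = potassium nitrate):
K₂O: 0.12·a + 0.44·b = 2.04
N: 0.15·a + 0.13·b = 2.1
Solving simultaneously: a = 13.0714, b = 1.07143.

13.07 lb product A, 1.07 lb potassium nitrate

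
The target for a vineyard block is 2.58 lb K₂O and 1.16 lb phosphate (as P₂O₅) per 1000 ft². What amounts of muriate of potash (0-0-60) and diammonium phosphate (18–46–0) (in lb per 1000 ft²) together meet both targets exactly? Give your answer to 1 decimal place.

Per-1000 ft² balance (a = muriate of potash, b = diammonium phosphate):
K₂O: 0.6·a + 0·b = 2.58
P₂O₅: 0·a + 0.46·b = 1.16
Solving simultaneously: a = 4.3, b = 2.52174.

4.3 lb muriate of potash, 2.5 lb diammonium phosphate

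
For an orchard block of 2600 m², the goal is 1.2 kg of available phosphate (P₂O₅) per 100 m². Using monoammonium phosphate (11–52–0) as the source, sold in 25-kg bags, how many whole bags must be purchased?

Product per 100 m² = 1.2 / 52% = 2.30769 kg.
Total product = 2.30769 × 2600 / 100 = 60 kg.
Bags = ⌈60 / 25⌉ = 3.

3 bags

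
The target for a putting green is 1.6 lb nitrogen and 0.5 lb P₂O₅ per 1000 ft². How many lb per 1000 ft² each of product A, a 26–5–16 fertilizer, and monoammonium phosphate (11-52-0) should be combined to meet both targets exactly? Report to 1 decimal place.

6.0 lb product A, 0.4 lb monoammonium phosphate

With a, b = lb per 1000 ft² of product A and monoammonium phosphate:
N: 0.26·a + 0.11·b = 1.6
P₂O₅: 0.05·a + 0.52·b = 0.5
Solving simultaneously: a = 5.99075, b = 0.385505.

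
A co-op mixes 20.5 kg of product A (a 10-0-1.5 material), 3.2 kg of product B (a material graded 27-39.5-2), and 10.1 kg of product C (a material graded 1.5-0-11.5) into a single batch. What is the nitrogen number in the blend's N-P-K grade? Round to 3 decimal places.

Total mass = 20.5 + 3.2 + 10.1 = 33.8 kg.
N mass = 10%×20.5 + 27%×3.2 + 1.5%×10.1 = 3.0655 kg.
% N = 3.0655 / 33.8 = 9.06953%.

9.070% N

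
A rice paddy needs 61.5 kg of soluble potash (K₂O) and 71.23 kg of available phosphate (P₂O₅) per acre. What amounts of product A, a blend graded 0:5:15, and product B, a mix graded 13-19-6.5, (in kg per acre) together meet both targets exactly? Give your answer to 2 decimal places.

Let a = kg of product A, b = kg of product B (per acre).
K₂O: 0.15·a + 0.065·b = 61.5
P₂O₅: 0.05·a + 0.19·b = 71.23
Eliminate b: (row1) − 0.065/0.19·(row2) → 0.132895·a = 37.1318, so a = 279.408.
Then b = (71.23 − 0.05·279.408) / 0.19 = 301.366.

279.41 kg product A, 301.37 kg product B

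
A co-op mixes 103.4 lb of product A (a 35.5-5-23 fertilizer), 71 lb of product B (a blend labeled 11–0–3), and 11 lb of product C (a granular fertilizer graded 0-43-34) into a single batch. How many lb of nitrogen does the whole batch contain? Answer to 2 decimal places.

44.52 lb N

N mass = 35.5%×103.4 + 11%×71 + 0%×11 = 44.517 lb.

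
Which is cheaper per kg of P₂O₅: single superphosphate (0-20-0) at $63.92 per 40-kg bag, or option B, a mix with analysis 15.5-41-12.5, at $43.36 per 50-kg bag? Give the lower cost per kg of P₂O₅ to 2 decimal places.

single superphosphate: P₂O₅ per bag = 40 × 20% = 8 kg; cost = 63.92 / 8 = $7.9900/kg P₂O₅.
option B: P₂O₅ per bag = 50 × 41% = 20.5 kg; cost = 43.36 / 20.5 = $2.1151/kg P₂O₅.
option B is cheaper.

$2.12 per kg P₂O₅ (option B)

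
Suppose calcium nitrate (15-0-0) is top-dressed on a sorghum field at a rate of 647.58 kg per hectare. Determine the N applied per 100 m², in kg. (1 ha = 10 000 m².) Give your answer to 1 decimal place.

nitrogen per hectare = 647.58 × 15% = 97.137 kg.
Convert to per 100 m²: 97.137 × 0.01 = 0.97137 kg.

1.0 kg N per hundred sq m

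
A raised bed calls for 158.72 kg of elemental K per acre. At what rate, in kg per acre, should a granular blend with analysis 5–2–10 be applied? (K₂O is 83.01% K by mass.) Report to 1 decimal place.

As K₂O: 158.72 / 0.8301 = 191.206 kg per acre.
Product per acre = 191.206 / 10% = 1912.06 kg.

1912.1 kg of product per acre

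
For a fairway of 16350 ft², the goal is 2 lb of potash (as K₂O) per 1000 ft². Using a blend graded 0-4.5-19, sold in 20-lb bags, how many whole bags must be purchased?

9 bags

Product per 1000 ft² = 2 / 19% = 10.5263 lb.
Total product = 10.5263 × 16350 / 1000 = 172.105 lb.
Bags = ⌈172.105 / 20⌉ = 9.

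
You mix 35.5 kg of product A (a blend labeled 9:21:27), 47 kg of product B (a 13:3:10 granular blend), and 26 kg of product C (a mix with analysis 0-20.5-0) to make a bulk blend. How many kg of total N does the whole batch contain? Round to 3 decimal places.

9.305 kg N

N mass = 9%×35.5 + 13%×47 + 0%×26 = 9.305 kg.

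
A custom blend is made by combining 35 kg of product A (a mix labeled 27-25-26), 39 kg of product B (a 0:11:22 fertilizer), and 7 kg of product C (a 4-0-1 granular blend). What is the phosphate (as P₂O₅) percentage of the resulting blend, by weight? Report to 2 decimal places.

Total mass = 35 + 39 + 7 = 81 kg.
P₂O₅ mass = 25%×35 + 11%×39 + 0%×7 = 13.04 kg.
% P₂O₅ = 13.04 / 81 = 16.0988%.

16.10% P₂O₅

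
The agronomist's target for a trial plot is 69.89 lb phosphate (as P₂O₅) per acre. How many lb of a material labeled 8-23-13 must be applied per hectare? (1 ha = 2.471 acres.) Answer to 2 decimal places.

Product per acre = 69.89 / 23% = 303.87 lb.
Convert to per hectare: 303.87 × 2.471 = 750.862 lb.

750.86 lb of product per hectare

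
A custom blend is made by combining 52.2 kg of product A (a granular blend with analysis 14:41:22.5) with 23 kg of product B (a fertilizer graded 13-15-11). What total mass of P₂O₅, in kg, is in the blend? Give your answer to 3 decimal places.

24.852 kg P₂O₅

P₂O₅ mass = 41%×52.2 + 15%×23 = 24.852 kg.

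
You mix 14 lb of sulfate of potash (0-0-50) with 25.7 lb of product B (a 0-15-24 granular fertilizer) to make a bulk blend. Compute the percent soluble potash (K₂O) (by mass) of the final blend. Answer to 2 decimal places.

33.17% K₂O

Total mass = 14 + 25.7 = 39.7 lb.
K₂O mass = 50%×14 + 24%×25.7 = 13.168 lb.
% K₂O = 13.168 / 39.7 = 33.1688%.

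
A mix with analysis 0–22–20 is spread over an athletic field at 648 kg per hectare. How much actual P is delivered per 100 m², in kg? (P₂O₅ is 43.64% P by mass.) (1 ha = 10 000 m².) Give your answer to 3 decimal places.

0.622 kg P per hundred sq m

P₂O₅ per hectare = 648 × 22% = 142.56 kg.
Elemental P = 142.56 × 0.4364 = 62.2132 kg per hectare.
Convert to per 100 m²: 62.2132 × 0.01 = 0.622132 kg.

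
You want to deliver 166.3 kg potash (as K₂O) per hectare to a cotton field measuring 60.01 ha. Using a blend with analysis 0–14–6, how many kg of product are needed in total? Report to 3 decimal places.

166327.717 kg

Product per hectare = 166.3 / 6% = 2771.67 kg.
Total product = 2771.67 × 60.01 = 166327.7167 kg.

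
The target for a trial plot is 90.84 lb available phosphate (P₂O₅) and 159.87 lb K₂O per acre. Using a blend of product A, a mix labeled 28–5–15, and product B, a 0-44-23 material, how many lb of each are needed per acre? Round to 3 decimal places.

Per-acre balance (a = product A, b = product B):
P₂O₅: 0.05·a + 0.44·b = 90.84
K₂O: 0.15·a + 0.23·b = 159.87
Eliminate b: (row1) − 0.44/0.23·(row2) → -0.236957·a = -214.998, so a = 907.3321.
Then b = (159.87 − 0.15·907.3321) / 0.23 = 103.3486.

907.332 lb product A, 103.349 lb product B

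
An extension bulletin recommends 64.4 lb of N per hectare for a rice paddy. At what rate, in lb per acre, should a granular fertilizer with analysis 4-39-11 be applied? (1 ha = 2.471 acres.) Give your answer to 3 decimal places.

Product per hectare = 64.4 / 4% = 1610 lb.
Convert to per acre: 1610 × 0.404694 = 651.5581 lb.

651.558 lb of product per acre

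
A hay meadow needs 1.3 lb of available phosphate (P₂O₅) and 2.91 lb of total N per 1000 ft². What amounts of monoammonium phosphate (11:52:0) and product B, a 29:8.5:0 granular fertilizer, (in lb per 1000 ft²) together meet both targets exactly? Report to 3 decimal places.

Per-1000 ft² balance (a = monoammonium phosphate, b = product B):
P₂O₅: 0.52·a + 0.085·b = 1.3
N: 0.11·a + 0.29·b = 2.91
Eliminate b: (row1) − 0.085/0.29·(row2) → 0.487759·a = 0.447069, so a = 0.916578.
Then b = (2.91 − 0.11·0.916578) / 0.29 = 9.68682.

0.917 lb monoammonium phosphate, 9.687 lb product B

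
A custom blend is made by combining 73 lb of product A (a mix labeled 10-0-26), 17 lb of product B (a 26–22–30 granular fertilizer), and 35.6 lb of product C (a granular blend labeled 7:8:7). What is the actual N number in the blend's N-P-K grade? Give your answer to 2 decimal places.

Total mass = 73 + 17 + 35.6 = 125.6 lb.
N mass = 10%×73 + 26%×17 + 7%×35.6 = 14.212 lb.
% N = 14.212 / 125.6 = 11.3153%.

11.32% N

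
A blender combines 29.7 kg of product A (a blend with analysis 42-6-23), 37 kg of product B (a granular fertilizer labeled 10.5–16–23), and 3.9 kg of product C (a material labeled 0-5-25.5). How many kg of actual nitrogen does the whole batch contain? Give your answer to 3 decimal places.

N mass = 42%×29.7 + 10.5%×37 + 0%×3.9 = 16.359 kg.

16.359 kg N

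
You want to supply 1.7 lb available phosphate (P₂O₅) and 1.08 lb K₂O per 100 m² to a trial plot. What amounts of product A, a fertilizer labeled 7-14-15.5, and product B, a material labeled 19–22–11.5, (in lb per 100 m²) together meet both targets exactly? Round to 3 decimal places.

With a, b = lb per 100 m² of product A and product B:
P₂O₅: 0.14·a + 0.22·b = 1.7
K₂O: 0.155·a + 0.115·b = 1.08
Eliminate b: (row1) − 0.22/0.115·(row2) → -0.156522·a = -0.366087, so a = 2.33889.
Then b = (1.08 − 0.155·2.33889) / 0.115 = 6.23889.

2.339 lb product A, 6.239 lb product B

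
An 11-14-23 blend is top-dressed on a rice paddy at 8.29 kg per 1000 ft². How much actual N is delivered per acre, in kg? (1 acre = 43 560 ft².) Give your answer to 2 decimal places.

nitrogen per 1000 ft² = 8.29 × 11% = 0.9119 kg.
Convert to per acre: 0.9119 × 43.56 = 39.7224 kg.

39.72 kg N per acre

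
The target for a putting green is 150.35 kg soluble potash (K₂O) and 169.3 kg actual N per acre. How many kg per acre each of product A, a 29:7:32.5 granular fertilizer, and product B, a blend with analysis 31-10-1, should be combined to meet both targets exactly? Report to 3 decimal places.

459.024 kg product A, 116.719 kg product B

Per-acre balance (a = product A, b = product B):
K₂O: 0.325·a + 0.01·b = 150.35
N: 0.29·a + 0.31·b = 169.3
Eliminate b: (row1) − 0.01/0.31·(row2) → 0.315645·a = 144.889, so a = 459.02402.
Then b = (169.3 − 0.29·459.02402) / 0.31 = 116.71947.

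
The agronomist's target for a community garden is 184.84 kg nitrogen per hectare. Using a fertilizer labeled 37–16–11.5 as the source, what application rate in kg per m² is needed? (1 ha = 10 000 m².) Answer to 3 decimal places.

0.050 kg of product per sq m

Product per hectare = 184.84 / 37% = 499.568 kg.
Convert to per m²: 499.568 × 0.0001 = 0.0499568 kg.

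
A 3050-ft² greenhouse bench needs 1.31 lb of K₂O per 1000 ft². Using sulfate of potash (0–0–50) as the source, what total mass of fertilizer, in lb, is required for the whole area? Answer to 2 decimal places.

Product per 1000 ft² = 1.31 / 50% = 2.62 lb.
Total product = 2.62 × 3050 / 1000 = 7.991 lb.

7.99 lb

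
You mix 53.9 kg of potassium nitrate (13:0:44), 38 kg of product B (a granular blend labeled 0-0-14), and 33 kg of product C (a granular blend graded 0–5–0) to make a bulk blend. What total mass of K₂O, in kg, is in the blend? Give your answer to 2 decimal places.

29.04 kg K₂O

K₂O mass = 44%×53.9 + 14%×38 + 0%×33 = 29.036 kg.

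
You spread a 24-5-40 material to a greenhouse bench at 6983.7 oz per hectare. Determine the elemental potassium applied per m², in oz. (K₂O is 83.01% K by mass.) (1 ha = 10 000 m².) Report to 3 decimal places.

K₂O per hectare = 6983.7 × 40% = 2793.48 oz.
Elemental K = 2793.48 × 0.8301 = 2318.87 oz per hectare.
Convert to per m²: 2318.87 × 0.0001 = 0.231887 oz.

0.232 oz K per sq m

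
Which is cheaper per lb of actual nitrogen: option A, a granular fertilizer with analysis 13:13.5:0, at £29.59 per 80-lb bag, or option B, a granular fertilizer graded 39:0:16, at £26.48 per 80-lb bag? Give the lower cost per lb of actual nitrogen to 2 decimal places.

option A: N per bag = 80 × 13% = 10.4 lb; cost = 29.59 / 10.4 = £2.8452/lb N.
option B: N per bag = 80 × 39% = 31.2 lb; cost = 26.48 / 31.2 = £0.8487/lb N.
option B is cheaper.

£0.85 per lb N (option B)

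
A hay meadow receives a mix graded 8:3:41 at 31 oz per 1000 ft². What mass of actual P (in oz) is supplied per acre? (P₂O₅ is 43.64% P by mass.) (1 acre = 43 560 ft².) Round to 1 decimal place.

17.7 oz P per acre

P₂O₅ per 1000 ft² = 31 × 3% = 0.93 oz.
Elemental P = 0.93 × 0.4364 = 0.405852 oz per 1000 ft².
Convert to per acre: 0.405852 × 43.56 = 17.6789 oz.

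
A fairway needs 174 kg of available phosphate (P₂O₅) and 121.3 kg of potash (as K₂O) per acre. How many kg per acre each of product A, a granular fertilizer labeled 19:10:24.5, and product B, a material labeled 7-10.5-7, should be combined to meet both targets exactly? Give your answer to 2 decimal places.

Let a = kg of product A, b = kg of product B (per acre).
P₂O₅: 0.1·a + 0.105·b = 174
K₂O: 0.245·a + 0.07·b = 121.3
Solving simultaneously: a = 29.7196, b = 1628.838.

29.72 kg product A, 1628.84 kg product B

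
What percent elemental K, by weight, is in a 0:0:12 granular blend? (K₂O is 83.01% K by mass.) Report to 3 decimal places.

9.961% K

%K = 12 × 0.8301 = 9.9612%.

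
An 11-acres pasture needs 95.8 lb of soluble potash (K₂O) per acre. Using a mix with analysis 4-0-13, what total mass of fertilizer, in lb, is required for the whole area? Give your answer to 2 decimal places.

8106.15 lb

Product per acre = 95.8 / 13% = 736.923 lb.
Total product = 736.923 × 11 = 8106.154 lb.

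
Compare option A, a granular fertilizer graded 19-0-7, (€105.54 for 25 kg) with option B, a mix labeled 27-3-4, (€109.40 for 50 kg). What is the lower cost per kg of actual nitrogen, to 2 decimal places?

option A: N per bag = 25 × 19% = 4.75 kg; cost = 105.54 / 4.75 = €22.2189/kg N.
option B: N per bag = 50 × 27% = 13.5 kg; cost = 109.40 / 13.5 = €8.1037/kg N.
option B is cheaper.

€8.10 per kg N (option B)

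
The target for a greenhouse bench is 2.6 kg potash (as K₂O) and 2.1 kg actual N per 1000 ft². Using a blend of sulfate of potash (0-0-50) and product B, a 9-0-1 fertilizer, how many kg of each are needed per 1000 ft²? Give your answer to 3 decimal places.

4.733 kg sulfate of potash, 23.333 kg product B

Per-1000 ft² balance (a = sulfate of potash, b = product B):
K₂O: 0.5·a + 0.01·b = 2.6
N: 0·a + 0.09·b = 2.1
Solving simultaneously: a = 4.73333, b = 23.3333.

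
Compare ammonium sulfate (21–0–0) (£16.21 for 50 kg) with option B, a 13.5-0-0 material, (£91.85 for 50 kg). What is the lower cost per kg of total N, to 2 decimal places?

£1.54 per kg N (ammonium sulfate)

ammonium sulfate: N per bag = 50 × 21% = 10.5 kg; cost = 16.21 / 10.5 = £1.5438/kg N.
option B: N per bag = 50 × 13.5% = 6.75 kg; cost = 91.85 / 6.75 = £13.6074/kg N.
ammonium sulfate is cheaper.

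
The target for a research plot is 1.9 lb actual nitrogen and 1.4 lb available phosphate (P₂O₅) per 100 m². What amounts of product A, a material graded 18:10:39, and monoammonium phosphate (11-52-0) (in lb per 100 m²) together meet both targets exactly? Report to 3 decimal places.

10.097 lb product A, 0.751 lb monoammonium phosphate

Let a = lb of product A, b = lb of monoammonium phosphate (per 100 m²).
N: 0.18·a + 0.11·b = 1.9
P₂O₅: 0.1·a + 0.52·b = 1.4
From row1: a = (1.9 − 0.11·b) / 0.18.
Into row2: 0.1·(1.9 − 0.11·b)/0.18 + 0.52·b = 1.4 → b = 0.750605, a = 10.0969.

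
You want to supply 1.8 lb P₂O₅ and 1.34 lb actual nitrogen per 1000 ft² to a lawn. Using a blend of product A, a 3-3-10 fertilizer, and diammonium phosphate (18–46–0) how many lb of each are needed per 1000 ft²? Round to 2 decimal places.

34.81 lb product A, 1.64 lb diammonium phosphate

With a, b = lb per 1000 ft² of product A and diammonium phosphate:
P₂O₅: 0.03·a + 0.46·b = 1.8
N: 0.03·a + 0.18·b = 1.34
Eliminate b: (row1) − 0.46/0.18·(row2) → -0.0466667·a = -1.62444, so a = 34.8095.
Then b = (1.34 − 0.03·34.8095) / 0.18 = 1.64286.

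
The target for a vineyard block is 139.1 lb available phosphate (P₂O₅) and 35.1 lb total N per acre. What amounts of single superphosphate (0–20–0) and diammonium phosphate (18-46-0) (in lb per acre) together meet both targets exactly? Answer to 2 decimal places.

247.00 lb single superphosphate, 195.00 lb diammonium phosphate

With a, b = lb per acre of single superphosphate and diammonium phosphate:
P₂O₅: 0.2·a + 0.46·b = 139.1
N: 0·a + 0.18·b = 35.1
Solving simultaneously: a = 247, b = 195.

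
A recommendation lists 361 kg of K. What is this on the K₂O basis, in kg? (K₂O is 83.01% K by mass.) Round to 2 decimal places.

434.89 kg K₂O

K₂O = 361 / 0.8301 = 434.887 kg.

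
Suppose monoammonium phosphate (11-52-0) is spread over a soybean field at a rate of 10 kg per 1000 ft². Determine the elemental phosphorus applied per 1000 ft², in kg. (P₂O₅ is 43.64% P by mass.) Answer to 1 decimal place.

2.3 kg P per thousand sq ft

P₂O₅ per 1000 ft² = 10 × 52% = 5.2 kg.
Elemental P = 5.2 × 0.4364 = 2.26928 kg per 1000 ft².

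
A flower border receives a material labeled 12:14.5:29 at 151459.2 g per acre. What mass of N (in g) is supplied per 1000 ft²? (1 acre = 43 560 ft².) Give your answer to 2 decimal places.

417.24 g N per thousand sq ft

nitrogen per acre = 151459.2 × 12% = 18175.1 g.
Convert to per 1000 ft²: 18175.1 × 0.0229568 = 417.243 g.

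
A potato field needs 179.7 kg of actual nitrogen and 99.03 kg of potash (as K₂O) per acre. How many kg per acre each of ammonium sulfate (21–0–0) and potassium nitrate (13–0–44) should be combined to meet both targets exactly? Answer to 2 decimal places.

716.39 kg ammonium sulfate, 225.07 kg potassium nitrate

With a, b = kg per acre of ammonium sulfate and potassium nitrate:
N: 0.21·a + 0.13·b = 179.7
K₂O: 0·a + 0.44·b = 99.03
Solving simultaneously: a = 716.386, b = 225.068.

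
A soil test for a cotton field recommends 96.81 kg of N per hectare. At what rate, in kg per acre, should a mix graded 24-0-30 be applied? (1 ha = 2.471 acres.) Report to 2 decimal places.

Product per hectare = 96.81 / 24% = 403.375 kg.
Convert to per acre: 403.375 × 0.404694 = 163.244 kg.

163.24 kg of product per acre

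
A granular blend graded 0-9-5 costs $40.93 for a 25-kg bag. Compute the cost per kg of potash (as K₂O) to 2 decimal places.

$32.74 per kg K₂O

K₂O in bag = 25 × 5% = 1.25 kg.
Cost per kg K₂O = $40.93 / 1.25 = $32.7440.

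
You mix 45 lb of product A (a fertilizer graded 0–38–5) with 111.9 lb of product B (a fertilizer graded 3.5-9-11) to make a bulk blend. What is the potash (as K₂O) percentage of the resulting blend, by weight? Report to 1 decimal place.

9.3% K₂O

Total mass = 45 + 111.9 = 156.9 lb.
K₂O mass = 5%×45 + 11%×111.9 = 14.559 lb.
% K₂O = 14.559 / 156.9 = 9.27916%.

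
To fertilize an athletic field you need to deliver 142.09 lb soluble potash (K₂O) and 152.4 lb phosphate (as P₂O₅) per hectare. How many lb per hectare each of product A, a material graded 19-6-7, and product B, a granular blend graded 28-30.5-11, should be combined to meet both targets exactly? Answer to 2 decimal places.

1801.59 lb product A, 145.26 lb product B

Let a = lb of product A, b = lb of product B (per hectare).
K₂O: 0.07·a + 0.11·b = 142.09
P₂O₅: 0.06·a + 0.305·b = 152.4
From row1: a = (142.09 − 0.11·b) / 0.07.
Into row2: 0.06·(142.09 − 0.11·b)/0.07 + 0.305·b = 152.4 → b = 145.261, a = 1801.5898.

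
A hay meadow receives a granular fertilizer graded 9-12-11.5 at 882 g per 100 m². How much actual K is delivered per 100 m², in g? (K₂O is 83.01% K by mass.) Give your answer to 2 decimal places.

84.20 g K per hundred sq m

K₂O per 100 m² = 882 × 11.5% = 101.43 g.
Elemental K = 101.43 × 0.8301 = 84.197 g per 100 m².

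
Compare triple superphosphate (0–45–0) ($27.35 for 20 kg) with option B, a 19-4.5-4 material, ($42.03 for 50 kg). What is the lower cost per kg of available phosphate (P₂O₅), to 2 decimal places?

triple superphosphate: P₂O₅ per bag = 20 × 45% = 9 kg; cost = 27.35 / 9 = $3.0389/kg P₂O₅.
option B: P₂O₅ per bag = 50 × 4.5% = 2.25 kg; cost = 42.03 / 2.25 = $18.6800/kg P₂O₅.
triple superphosphate is cheaper.

$3.04 per kg P₂O₅ (triple superphosphate)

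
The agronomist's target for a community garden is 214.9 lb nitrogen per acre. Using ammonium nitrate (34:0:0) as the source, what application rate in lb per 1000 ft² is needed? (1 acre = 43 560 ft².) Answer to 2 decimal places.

Product per acre = 214.9 / 34% = 632.059 lb.
Convert to per 1000 ft²: 632.059 × 0.0229568 = 14.5101 lb.

14.51 lb of product per thousand sq ft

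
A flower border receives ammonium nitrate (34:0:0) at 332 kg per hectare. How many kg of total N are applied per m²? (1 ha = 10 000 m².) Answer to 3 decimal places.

nitrogen per hectare = 332 × 34% = 112.88 kg.
Convert to per m²: 112.88 × 0.0001 = 0.011288 kg.

0.011 kg N per sq m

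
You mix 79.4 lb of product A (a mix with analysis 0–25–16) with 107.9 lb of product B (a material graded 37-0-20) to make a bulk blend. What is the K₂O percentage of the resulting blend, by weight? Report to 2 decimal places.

Total mass = 79.4 + 107.9 = 187.3 lb.
K₂O mass = 16%×79.4 + 20%×107.9 = 34.284 lb.
% K₂O = 34.284 / 187.3 = 18.3043%.

18.30% K₂O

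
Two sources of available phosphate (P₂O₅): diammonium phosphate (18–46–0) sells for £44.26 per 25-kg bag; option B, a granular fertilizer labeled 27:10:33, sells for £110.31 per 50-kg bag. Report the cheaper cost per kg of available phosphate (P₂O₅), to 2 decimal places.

diammonium phosphate: P₂O₅ per bag = 25 × 46% = 11.5 kg; cost = 44.26 / 11.5 = £3.8487/kg P₂O₅.
option B: P₂O₅ per bag = 50 × 10% = 5 kg; cost = 110.31 / 5 = £22.0620/kg P₂O₅.
diammonium phosphate is cheaper.

£3.85 per kg P₂O₅ (diammonium phosphate)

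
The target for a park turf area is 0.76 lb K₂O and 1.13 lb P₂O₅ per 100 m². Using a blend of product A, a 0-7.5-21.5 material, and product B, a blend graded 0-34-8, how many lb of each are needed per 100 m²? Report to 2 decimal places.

2.50 lb product A, 2.77 lb product B

Per-100 m² balance (a = product A, b = product B):
K₂O: 0.215·a + 0.08·b = 0.76
P₂O₅: 0.075·a + 0.34·b = 1.13
From row1: a = (0.76 − 0.08·b) / 0.215.
Into row2: 0.075·(0.76 − 0.08·b)/0.215 + 0.34·b = 1.13 → b = 2.77124, a = 2.50373.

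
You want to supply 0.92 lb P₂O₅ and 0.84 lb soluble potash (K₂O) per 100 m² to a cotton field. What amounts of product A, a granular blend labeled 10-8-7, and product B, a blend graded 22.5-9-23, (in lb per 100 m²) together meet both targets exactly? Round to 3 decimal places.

11.240 lb product A, 0.231 lb product B

With a, b = lb per 100 m² of product A and product B:
P₂O₅: 0.08·a + 0.09·b = 0.92
K₂O: 0.07·a + 0.23·b = 0.84
Solving simultaneously: a = 11.2397, b = 0.231405.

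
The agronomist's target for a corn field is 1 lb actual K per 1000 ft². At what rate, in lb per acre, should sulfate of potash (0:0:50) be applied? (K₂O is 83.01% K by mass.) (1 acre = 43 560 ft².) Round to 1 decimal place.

105.0 lb of product per acre

As K₂O: 1 / 0.8301 = 1.20467 lb per 1000 ft².
Product per 1000 ft² = 1.20467 / 50% = 2.40935 lb.
Convert to per acre: 2.40935 × 43.56 = 104.951 lb.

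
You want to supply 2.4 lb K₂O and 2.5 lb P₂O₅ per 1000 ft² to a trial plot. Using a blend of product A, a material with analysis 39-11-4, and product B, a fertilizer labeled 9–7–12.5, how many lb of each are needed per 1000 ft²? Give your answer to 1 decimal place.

With a, b = lb per 1000 ft² of product A and product B:
K₂O: 0.04·a + 0.125·b = 2.4
P₂O₅: 0.11·a + 0.07·b = 2.5
Solving simultaneously: a = 13.1963, b = 14.9772.

13.2 lb product A, 15.0 lb product B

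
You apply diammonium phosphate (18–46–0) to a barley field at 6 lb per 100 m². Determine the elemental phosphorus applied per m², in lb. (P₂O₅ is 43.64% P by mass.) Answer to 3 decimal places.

0.012 lb P per sq m

P₂O₅ per 100 m² = 6 × 46% = 2.76 lb.
Elemental P = 2.76 × 0.4364 = 1.20446 lb per 100 m².
Convert to per m²: 1.20446 × 0.01 = 0.0120446 lb.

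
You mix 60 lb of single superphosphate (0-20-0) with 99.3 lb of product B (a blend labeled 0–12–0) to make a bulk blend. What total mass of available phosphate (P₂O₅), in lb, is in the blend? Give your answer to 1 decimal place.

P₂O₅ mass = 20%×60 + 12%×99.3 = 23.916 lb.

23.9 lb P₂O₅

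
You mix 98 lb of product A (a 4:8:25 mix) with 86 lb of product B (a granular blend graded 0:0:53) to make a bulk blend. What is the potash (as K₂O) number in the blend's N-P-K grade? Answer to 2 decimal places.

38.09% K₂O

Total mass = 98 + 86 = 184 lb.
K₂O mass = 25%×98 + 53%×86 = 70.08 lb.
% K₂O = 70.08 / 184 = 38.087%.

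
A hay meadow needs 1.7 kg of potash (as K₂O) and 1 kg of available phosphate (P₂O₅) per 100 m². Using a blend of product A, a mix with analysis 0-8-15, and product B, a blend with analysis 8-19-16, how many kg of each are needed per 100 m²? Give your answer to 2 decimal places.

10.38 kg product A, 0.89 kg product B

Let a = kg of product A, b = kg of product B (per 100 m²).
K₂O: 0.15·a + 0.16·b = 1.7
P₂O₅: 0.08·a + 0.19·b = 1
From row1: a = (1.7 − 0.16·b) / 0.15.
Into row2: 0.08·(1.7 − 0.16·b)/0.15 + 0.19·b = 1 → b = 0.89172, a = 10.3822.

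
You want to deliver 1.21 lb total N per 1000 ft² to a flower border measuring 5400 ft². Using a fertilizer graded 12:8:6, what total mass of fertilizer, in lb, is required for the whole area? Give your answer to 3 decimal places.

54.450 lb

Product per 1000 ft² = 1.21 / 12% = 10.0833 lb.
Total product = 10.0833 × 5400 / 1000 = 54.45 lb.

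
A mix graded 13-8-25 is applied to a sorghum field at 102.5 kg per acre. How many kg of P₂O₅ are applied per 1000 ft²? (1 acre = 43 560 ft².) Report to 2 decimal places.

P₂O₅ per acre = 102.5 × 8% = 8.2 kg.
Convert to per 1000 ft²: 8.2 × 0.0229568 = 0.188246 kg.

0.19 kg P₂O₅ per thousand sq ft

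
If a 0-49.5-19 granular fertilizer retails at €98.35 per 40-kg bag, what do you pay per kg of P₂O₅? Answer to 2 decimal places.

P₂O₅ in bag = 40 × 49.5% = 19.8 kg.
Cost per kg P₂O₅ = €98.35 / 19.8 = €4.9672.

€4.97 per kg P₂O₅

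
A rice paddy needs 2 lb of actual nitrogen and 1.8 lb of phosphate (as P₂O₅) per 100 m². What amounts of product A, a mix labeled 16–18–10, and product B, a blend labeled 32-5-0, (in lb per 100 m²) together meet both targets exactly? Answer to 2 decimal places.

9.60 lb product A, 1.45 lb product B

Per-100 m² balance (a = product A, b = product B):
N: 0.16·a + 0.32·b = 2
P₂O₅: 0.18·a + 0.05·b = 1.8
Solving simultaneously: a = 9.59677, b = 1.45161.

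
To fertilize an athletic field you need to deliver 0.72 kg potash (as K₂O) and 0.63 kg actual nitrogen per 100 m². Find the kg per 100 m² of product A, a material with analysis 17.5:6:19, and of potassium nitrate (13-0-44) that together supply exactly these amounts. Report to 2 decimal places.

3.51 kg product A, 0.12 kg potassium nitrate

With a, b = kg per 100 m² of product A and potassium nitrate:
K₂O: 0.19·a + 0.44·b = 0.72
N: 0.175·a + 0.13·b = 0.63
Eliminate b: (row1) − 0.44/0.13·(row2) → -0.402308·a = -1.41231, so a = 3.51052.
Then b = (0.63 − 0.175·3.51052) / 0.13 = 0.120459.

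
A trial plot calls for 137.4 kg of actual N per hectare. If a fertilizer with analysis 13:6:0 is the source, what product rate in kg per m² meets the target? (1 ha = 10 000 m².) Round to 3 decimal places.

0.106 kg of product per sq m

Product per hectare = 137.4 / 13% = 1056.92 kg.
Convert to per m²: 1056.92 × 0.0001 = 0.105692 kg.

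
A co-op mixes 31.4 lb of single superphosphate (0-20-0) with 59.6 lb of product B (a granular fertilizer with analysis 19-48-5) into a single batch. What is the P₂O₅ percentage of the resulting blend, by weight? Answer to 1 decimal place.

Total mass = 31.4 + 59.6 = 91 lb.
P₂O₅ mass = 20%×31.4 + 48%×59.6 = 34.888 lb.
% P₂O₅ = 34.888 / 91 = 38.3385%.

38.3% P₂O₅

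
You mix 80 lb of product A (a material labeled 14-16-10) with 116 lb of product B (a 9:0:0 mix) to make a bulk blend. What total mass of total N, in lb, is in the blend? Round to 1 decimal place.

21.6 lb N

N mass = 14%×80 + 9%×116 = 21.64 lb.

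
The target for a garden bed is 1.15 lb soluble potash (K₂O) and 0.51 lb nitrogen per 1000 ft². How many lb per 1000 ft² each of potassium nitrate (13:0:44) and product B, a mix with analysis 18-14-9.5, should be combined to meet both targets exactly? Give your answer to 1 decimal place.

Let a = lb of potassium nitrate, b = lb of product B (per 1000 ft²).
K₂O: 0.44·a + 0.095·b = 1.15
N: 0.13·a + 0.18·b = 0.51
Eliminate a: (row1) − 0.44/0.13·(row2) → -0.514231·b = -0.576154, so b = 1.12042.
Back-substitute: a = (1.15 − 0.095·1.12042) / 0.44 = 2.37173.

2.4 lb potassium nitrate, 1.1 lb product B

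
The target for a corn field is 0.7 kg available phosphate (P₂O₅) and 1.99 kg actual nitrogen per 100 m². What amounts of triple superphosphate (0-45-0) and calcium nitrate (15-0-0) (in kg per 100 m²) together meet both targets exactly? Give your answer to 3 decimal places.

Let a = kg of triple superphosphate, b = kg of calcium nitrate (per 100 m²).
P₂O₅: 0.45·a + 0·b = 0.7
N: 0·a + 0.15·b = 1.99
Solving simultaneously: a = 1.55556, b = 13.2667.

1.556 kg triple superphosphate, 13.267 kg calcium nitrate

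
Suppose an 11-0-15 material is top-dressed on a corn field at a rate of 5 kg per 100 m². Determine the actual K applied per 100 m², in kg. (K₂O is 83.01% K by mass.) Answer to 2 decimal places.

0.62 kg K per hundred sq m

K₂O per 100 m² = 5 × 15% = 0.75 kg.
Elemental K = 0.75 × 0.8301 = 0.622575 kg per 100 m².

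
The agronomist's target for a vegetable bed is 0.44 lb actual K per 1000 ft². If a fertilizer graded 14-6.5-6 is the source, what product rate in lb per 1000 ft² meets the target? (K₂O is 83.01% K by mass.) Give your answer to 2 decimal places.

8.83 lb of product per thousand sq ft

As K₂O: 0.44 / 0.8301 = 0.530057 lb per 1000 ft².
Product per 1000 ft² = 0.530057 / 6% = 8.83428 lb.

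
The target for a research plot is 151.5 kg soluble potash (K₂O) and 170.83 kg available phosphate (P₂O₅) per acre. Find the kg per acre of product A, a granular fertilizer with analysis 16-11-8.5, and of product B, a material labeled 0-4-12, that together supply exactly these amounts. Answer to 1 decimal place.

1473.4 kg product A, 218.8 kg product B

With a, b = kg per acre of product A and product B:
K₂O: 0.085·a + 0.12·b = 151.5
P₂O₅: 0.11·a + 0.04·b = 170.83
Eliminate b: (row1) − 0.12/0.04·(row2) → -0.245·a = -360.99, so a = 1473.43.
Then b = (170.83 − 0.11·1473.43) / 0.04 = 218.821.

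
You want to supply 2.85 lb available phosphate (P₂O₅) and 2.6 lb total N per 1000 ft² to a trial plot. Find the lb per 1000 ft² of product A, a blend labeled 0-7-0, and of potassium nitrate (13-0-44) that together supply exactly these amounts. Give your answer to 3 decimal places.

Per-1000 ft² balance (a = product A, b = potassium nitrate):
P₂O₅: 0.07·a + 0·b = 2.85
N: 0·a + 0.13·b = 2.6
Solving simultaneously: a = 40.7143, b = 20.

40.714 lb product A, 20.000 lb potassium nitrate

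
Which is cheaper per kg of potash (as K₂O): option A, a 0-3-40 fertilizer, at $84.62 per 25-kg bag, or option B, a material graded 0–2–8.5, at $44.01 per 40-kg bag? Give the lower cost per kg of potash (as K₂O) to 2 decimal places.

option A: K₂O per bag = 25 × 40% = 10 kg; cost = 84.62 / 10 = $8.4620/kg K₂O.
option B: K₂O per bag = 40 × 8.5% = 3.4 kg; cost = 44.01 / 3.4 = $12.9441/kg K₂O.
option A is cheaper.

$8.46 per kg K₂O (option A)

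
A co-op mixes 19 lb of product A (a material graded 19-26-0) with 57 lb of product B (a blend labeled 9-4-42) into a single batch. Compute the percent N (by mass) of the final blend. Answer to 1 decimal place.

11.5% N

Total mass = 19 + 57 = 76 lb.
N mass = 19%×19 + 9%×57 = 8.74 lb.
% N = 8.74 / 76 = 11.5%.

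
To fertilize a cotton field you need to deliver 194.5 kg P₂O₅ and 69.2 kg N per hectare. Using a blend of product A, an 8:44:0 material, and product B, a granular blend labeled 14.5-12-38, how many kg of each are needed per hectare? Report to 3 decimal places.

367.131 kg product A, 274.686 kg product B

With a, b = kg per hectare of product A and product B:
P₂O₅: 0.44·a + 0.12·b = 194.5
N: 0.08·a + 0.145·b = 69.2
Solving simultaneously: a = 367.130996, b = 274.6863.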